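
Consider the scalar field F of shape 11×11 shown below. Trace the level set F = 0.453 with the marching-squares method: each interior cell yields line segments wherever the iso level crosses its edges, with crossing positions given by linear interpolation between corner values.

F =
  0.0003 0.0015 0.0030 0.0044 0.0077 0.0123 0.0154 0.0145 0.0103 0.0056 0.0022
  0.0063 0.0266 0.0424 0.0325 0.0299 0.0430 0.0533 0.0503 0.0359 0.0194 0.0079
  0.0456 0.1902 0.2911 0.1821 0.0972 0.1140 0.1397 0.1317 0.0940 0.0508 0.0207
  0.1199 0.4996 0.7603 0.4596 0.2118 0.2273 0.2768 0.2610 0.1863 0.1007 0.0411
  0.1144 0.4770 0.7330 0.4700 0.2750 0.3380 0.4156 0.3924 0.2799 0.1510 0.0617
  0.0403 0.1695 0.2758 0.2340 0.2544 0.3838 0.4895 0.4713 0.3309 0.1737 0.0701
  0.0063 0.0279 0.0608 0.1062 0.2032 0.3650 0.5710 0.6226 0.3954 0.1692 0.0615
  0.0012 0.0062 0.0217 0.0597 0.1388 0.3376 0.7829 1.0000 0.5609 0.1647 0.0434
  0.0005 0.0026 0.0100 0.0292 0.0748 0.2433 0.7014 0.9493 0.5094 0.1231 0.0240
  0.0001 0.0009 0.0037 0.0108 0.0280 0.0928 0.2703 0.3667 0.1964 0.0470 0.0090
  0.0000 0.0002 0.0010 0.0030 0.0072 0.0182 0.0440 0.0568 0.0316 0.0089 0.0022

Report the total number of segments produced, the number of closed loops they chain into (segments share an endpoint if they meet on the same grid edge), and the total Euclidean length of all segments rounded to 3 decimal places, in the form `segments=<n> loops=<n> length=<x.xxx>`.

segments=24 loops=2 length=18.568

cell (2,0): code 0100 → (2.849,1.000)–(3.000,0.877)
cell (2,1): code 1100 → (2.345,2.000)–(2.849,1.000)
cell (2,2): code 1100 → (2.976,3.000)–(2.345,2.000)
cell (2,3): code 1000 → (3.000,3.027)–(2.976,3.000)
cell (3,0): code 0110 → (3.000,0.877)–(4.000,0.934)
cell (3,3): code 1001 → (4.000,3.087)–(3.000,3.027)
cell (4,0): code 0010 → (4.000,0.934)–(4.078,1.000)
cell (4,1): code 0011 → (4.078,1.000)–(4.612,2.000)
cell (4,2): code 0011 → (4.612,2.000)–(4.072,3.000)
cell (4,3): code 0001 → (4.072,3.000)–(4.000,3.087)
cell (4,5): code 0100 → (4.506,6.000)–(5.000,5.655)
cell (4,6): code 1100 → (4.768,7.000)–(4.506,6.000)
cell (4,7): code 1000 → (5.000,7.130)–(4.768,7.000)
cell (5,5): code 0110 → (5.000,5.655)–(6.000,5.427)
cell (5,7): code 1001 → (6.000,7.746)–(5.000,7.130)
cell (6,5): code 0110 → (6.000,5.427)–(7.000,5.259)
cell (6,7): code 1101 → (6.348,8.000)–(6.000,7.746)
cell (6,8): code 1000 → (7.000,8.272)–(6.348,8.000)
cell (7,5): code 0110 → (7.000,5.259)–(8.000,5.458)
cell (7,8): code 1001 → (8.000,8.146)–(7.000,8.272)
cell (8,5): code 0010 → (8.000,5.458)–(8.576,6.000)
cell (8,6): code 0011 → (8.576,6.000)–(8.852,7.000)
cell (8,7): code 0011 → (8.852,7.000)–(8.180,8.000)
cell (8,8): code 0001 → (8.180,8.000)–(8.000,8.146)
total: 24 segments, chained into 2 closed loop(s), length Σ = 18.568140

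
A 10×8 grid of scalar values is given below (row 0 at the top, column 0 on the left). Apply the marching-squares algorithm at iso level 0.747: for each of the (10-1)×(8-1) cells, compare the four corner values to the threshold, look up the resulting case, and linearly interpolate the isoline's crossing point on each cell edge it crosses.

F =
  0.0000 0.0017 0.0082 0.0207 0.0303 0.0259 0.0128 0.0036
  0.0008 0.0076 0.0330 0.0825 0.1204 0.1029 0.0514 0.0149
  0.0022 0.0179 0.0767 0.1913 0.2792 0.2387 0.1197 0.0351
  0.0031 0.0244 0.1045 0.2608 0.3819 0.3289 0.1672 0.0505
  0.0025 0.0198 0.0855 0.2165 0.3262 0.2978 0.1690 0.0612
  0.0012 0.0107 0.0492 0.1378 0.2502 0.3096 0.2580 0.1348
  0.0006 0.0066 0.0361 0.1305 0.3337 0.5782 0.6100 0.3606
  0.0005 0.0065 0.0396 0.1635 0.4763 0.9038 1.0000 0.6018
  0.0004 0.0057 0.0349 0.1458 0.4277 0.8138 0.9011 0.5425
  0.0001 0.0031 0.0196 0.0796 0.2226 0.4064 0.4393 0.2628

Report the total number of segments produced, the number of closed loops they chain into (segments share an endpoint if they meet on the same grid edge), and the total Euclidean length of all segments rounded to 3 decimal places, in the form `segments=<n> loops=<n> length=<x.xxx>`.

cell (6,4): code 0100 → (6.518,5.000)–(7.000,4.633)
cell (6,5): code 1100 → (6.351,6.000)–(6.518,5.000)
cell (6,6): code 1000 → (7.000,6.635)–(6.351,6.000)
cell (7,4): code 0110 → (7.000,4.633)–(8.000,4.827)
cell (7,6): code 1001 → (8.000,6.430)–(7.000,6.635)
cell (8,4): code 0010 → (8.000,4.827)–(8.164,5.000)
cell (8,5): code 0011 → (8.164,5.000)–(8.334,6.000)
cell (8,6): code 0001 → (8.334,6.000)–(8.000,6.430)
total: 8 segments, chained into 1 closed loop(s), length Σ = 6.363512

segments=8 loops=1 length=6.364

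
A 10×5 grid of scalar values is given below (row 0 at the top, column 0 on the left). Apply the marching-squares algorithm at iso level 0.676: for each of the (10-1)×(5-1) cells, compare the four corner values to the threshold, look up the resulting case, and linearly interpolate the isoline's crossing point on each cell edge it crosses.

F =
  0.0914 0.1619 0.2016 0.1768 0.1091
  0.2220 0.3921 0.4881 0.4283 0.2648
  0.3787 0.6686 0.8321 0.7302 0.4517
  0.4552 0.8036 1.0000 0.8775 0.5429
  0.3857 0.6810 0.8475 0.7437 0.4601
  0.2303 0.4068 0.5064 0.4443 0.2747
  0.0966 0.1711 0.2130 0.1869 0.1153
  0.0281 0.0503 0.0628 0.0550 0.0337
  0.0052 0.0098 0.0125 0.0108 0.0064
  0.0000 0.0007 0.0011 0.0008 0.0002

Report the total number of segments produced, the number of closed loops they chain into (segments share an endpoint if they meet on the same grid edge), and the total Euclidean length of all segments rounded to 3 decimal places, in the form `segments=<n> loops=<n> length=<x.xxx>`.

cell (1,1): code 0100 → (1.546,2.000)–(2.000,1.045)
cell (1,2): code 1100 → (1.820,3.000)–(1.546,2.000)
cell (1,3): code 1000 → (2.000,3.195)–(1.820,3.000)
cell (2,0): code 0100 → (2.055,1.000)–(3.000,0.634)
cell (2,1): code 1110 → (2.000,1.045)–(2.055,1.000)
cell (2,3): code 1001 → (3.000,3.602)–(2.000,3.195)
cell (3,0): code 0110 → (3.000,0.634)–(4.000,0.983)
cell (3,3): code 1001 → (4.000,3.239)–(3.000,3.602)
cell (4,0): code 0010 → (4.000,0.983)–(4.018,1.000)
cell (4,1): code 0011 → (4.018,1.000)–(4.503,2.000)
cell (4,2): code 0011 → (4.503,2.000)–(4.226,3.000)
cell (4,3): code 0001 → (4.226,3.000)–(4.000,3.239)
total: 12 segments, chained into 1 closed loop(s), length Σ = 9.149156

segments=12 loops=1 length=9.149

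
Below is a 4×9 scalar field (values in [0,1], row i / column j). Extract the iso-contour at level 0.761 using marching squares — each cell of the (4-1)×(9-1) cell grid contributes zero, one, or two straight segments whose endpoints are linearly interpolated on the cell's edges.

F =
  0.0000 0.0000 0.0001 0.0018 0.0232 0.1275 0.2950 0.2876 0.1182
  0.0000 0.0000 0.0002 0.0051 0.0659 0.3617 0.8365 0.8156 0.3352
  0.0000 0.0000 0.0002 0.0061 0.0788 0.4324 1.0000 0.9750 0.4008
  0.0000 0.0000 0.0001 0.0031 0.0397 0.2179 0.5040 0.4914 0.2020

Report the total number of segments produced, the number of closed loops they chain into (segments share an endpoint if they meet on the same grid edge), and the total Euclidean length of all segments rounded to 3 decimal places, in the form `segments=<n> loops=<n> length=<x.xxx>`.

cell (0,5): code 0100 → (0.861,6.000)–(1.000,5.841)
cell (0,6): code 1100 → (0.897,7.000)–(0.861,6.000)
cell (0,7): code 1000 → (1.000,7.114)–(0.897,7.000)
cell (1,5): code 0110 → (1.000,5.841)–(2.000,5.579)
cell (1,7): code 1001 → (2.000,7.373)–(1.000,7.114)
cell (2,5): code 0010 → (2.000,5.579)–(2.482,6.000)
cell (2,6): code 0011 → (2.482,6.000)–(2.443,7.000)
cell (2,7): code 0001 → (2.443,7.000)–(2.000,7.373)
total: 8 segments, chained into 1 closed loop(s), length Σ = 5.651796

segments=8 loops=1 length=5.652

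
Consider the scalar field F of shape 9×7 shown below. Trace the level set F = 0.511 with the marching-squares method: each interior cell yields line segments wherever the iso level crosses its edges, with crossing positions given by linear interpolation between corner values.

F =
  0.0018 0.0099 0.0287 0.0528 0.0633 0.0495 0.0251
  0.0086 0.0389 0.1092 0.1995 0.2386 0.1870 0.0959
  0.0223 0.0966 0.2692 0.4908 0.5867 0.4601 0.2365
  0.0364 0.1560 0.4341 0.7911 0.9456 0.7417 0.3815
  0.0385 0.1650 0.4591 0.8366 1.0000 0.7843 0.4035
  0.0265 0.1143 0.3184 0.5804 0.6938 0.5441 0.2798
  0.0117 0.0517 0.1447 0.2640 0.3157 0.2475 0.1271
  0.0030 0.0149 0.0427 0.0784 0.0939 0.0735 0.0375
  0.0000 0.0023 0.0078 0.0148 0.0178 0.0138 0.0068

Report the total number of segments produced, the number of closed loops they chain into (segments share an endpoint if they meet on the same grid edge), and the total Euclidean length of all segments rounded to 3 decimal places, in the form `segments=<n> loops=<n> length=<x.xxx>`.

cell (1,3): code 0100 → (1.783,4.000)–(2.000,3.211)
cell (1,4): code 1000 → (2.000,4.598)–(1.783,4.000)
cell (2,2): code 0100 → (2.067,3.000)–(3.000,2.215)
cell (2,3): code 1110 → (2.000,3.211)–(2.067,3.000)
cell (2,4): code 1101 → (2.181,5.000)–(2.000,4.598)
cell (2,5): code 1000 → (3.000,5.640)–(2.181,5.000)
cell (3,2): code 0110 → (3.000,2.215)–(4.000,2.137)
cell (3,5): code 1001 → (4.000,5.718)–(3.000,5.640)
cell (4,2): code 0110 → (4.000,2.137)–(5.000,2.735)
cell (4,5): code 1001 → (5.000,5.125)–(4.000,5.718)
cell (5,2): code 0010 → (5.000,2.735)–(5.219,3.000)
cell (5,3): code 0011 → (5.219,3.000)–(5.483,4.000)
cell (5,4): code 0011 → (5.483,4.000)–(5.112,5.000)
cell (5,5): code 0001 → (5.112,5.000)–(5.000,5.125)
total: 14 segments, chained into 1 closed loop(s), length Σ = 11.321873

segments=14 loops=1 length=11.322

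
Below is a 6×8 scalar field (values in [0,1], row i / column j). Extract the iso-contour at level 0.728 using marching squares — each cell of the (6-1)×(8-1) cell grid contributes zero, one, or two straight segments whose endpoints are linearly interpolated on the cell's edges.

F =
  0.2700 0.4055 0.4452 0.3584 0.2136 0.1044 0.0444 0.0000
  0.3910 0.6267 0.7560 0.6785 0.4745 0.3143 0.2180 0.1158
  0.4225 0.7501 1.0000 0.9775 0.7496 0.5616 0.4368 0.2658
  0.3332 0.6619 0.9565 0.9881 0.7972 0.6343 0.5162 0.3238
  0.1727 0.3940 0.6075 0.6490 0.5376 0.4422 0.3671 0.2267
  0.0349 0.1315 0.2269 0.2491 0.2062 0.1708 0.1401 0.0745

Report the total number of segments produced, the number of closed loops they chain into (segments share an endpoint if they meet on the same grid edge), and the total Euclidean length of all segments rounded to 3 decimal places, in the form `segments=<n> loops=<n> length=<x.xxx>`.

segments=14 loops=1 length=9.715

cell (0,1): code 0100 → (0.910,2.000)–(1.000,1.783)
cell (0,2): code 1000 → (1.000,2.361)–(0.910,2.000)
cell (1,0): code 0100 → (1.821,1.000)–(2.000,0.933)
cell (1,1): code 1110 → (1.000,1.783)–(1.821,1.000)
cell (1,2): code 1101 → (1.166,3.000)–(1.000,2.361)
cell (1,3): code 1100 → (1.921,4.000)–(1.166,3.000)
cell (1,4): code 1000 → (2.000,4.115)–(1.921,4.000)
cell (2,0): code 0010 → (2.000,0.933)–(2.251,1.000)
cell (2,1): code 0111 → (2.251,1.000)–(3.000,1.224)
cell (2,4): code 1001 → (3.000,4.425)–(2.000,4.115)
cell (3,1): code 0010 → (3.000,1.224)–(3.655,2.000)
cell (3,2): code 0011 → (3.655,2.000)–(3.767,3.000)
cell (3,3): code 0011 → (3.767,3.000)–(3.267,4.000)
cell (3,4): code 0001 → (3.267,4.000)–(3.000,4.425)
total: 14 segments, chained into 1 closed loop(s), length Σ = 9.715346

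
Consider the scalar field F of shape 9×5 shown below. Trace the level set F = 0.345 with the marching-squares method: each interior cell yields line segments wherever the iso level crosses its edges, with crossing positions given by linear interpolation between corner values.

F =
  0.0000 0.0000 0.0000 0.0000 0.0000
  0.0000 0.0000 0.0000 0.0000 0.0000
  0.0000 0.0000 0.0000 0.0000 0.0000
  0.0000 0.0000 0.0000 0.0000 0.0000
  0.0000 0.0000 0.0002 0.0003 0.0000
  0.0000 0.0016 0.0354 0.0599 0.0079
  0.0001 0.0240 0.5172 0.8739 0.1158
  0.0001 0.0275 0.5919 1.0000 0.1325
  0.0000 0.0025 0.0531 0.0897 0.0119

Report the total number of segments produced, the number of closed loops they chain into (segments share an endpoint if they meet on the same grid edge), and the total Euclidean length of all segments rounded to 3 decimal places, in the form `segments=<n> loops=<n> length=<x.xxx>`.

cell (5,1): code 0100 → (5.643,2.000)–(6.000,1.651)
cell (5,2): code 1100 → (5.350,3.000)–(5.643,2.000)
cell (5,3): code 1000 → (6.000,3.698)–(5.350,3.000)
cell (6,1): code 0110 → (6.000,1.651)–(7.000,1.563)
cell (6,3): code 1001 → (7.000,3.755)–(6.000,3.698)
cell (7,1): code 0010 → (7.000,1.563)–(7.458,2.000)
cell (7,2): code 0011 → (7.458,2.000)–(7.720,3.000)
cell (7,3): code 0001 → (7.720,3.000)–(7.000,3.755)
total: 8 segments, chained into 1 closed loop(s), length Σ = 7.210502

segments=8 loops=1 length=7.211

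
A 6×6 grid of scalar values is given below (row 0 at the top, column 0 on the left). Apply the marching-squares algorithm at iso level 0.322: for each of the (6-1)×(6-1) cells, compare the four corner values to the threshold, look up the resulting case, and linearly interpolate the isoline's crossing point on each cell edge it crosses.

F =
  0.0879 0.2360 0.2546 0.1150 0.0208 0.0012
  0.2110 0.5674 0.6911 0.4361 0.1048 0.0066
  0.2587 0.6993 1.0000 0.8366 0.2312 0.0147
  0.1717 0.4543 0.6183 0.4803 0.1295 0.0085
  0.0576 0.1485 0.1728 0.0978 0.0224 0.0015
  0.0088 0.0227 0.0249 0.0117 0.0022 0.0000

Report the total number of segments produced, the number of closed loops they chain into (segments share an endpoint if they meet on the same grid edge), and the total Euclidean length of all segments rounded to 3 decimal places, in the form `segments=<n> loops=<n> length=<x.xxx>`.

cell (0,0): code 0100 → (0.260,1.000)–(1.000,0.311)
cell (0,1): code 1100 → (0.154,2.000)–(0.260,1.000)
cell (0,2): code 1100 → (0.645,3.000)–(0.154,2.000)
cell (0,3): code 1000 → (1.000,3.344)–(0.645,3.000)
cell (1,0): code 0110 → (1.000,0.311)–(2.000,0.144)
cell (1,3): code 1001 → (2.000,3.850)–(1.000,3.344)
cell (2,0): code 0110 → (2.000,0.144)–(3.000,0.532)
cell (2,3): code 1001 → (3.000,3.451)–(2.000,3.850)
cell (3,0): code 0010 → (3.000,0.532)–(3.433,1.000)
cell (3,1): code 0011 → (3.433,1.000)–(3.665,2.000)
cell (3,2): code 0011 → (3.665,2.000)–(3.414,3.000)
cell (3,3): code 0001 → (3.414,3.000)–(3.000,3.451)
total: 12 segments, chained into 1 closed loop(s), length Σ = 11.216517

segments=12 loops=1 length=11.217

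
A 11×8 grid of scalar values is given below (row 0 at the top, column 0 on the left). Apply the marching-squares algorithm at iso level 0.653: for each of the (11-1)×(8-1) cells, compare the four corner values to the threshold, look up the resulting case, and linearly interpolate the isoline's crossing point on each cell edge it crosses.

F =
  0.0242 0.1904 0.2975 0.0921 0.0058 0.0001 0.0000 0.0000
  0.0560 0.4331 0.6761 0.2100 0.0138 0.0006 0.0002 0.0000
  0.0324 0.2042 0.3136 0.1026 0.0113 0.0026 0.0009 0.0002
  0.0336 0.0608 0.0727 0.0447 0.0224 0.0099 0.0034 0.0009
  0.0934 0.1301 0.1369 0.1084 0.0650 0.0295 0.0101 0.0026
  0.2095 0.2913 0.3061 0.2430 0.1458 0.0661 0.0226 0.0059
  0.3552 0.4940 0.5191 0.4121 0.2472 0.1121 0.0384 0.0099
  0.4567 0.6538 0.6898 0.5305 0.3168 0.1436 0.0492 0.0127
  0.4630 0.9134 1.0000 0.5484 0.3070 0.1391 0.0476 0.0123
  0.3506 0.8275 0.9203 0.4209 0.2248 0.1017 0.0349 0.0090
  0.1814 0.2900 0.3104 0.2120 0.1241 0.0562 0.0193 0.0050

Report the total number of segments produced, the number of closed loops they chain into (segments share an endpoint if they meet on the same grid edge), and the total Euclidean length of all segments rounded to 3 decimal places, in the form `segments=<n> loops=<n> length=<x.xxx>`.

cell (0,1): code 0100 → (0.939,2.000)–(1.000,1.905)
cell (0,2): code 1000 → (1.000,2.050)–(0.939,2.000)
cell (1,1): code 0010 → (1.000,1.905)–(1.064,2.000)
cell (1,2): code 0001 → (1.064,2.000)–(1.000,2.050)
cell (6,0): code 0100 → (6.995,1.000)–(7.000,0.996)
cell (6,1): code 1100 → (6.784,2.000)–(6.995,1.000)
cell (6,2): code 1000 → (7.000,2.231)–(6.784,2.000)
cell (7,0): code 0110 → (7.000,0.996)–(8.000,0.422)
cell (7,2): code 1001 → (8.000,2.768)–(7.000,2.231)
cell (8,0): code 0110 → (8.000,0.422)–(9.000,0.634)
cell (8,2): code 1001 → (9.000,2.535)–(8.000,2.768)
cell (9,0): code 0010 → (9.000,0.634)–(9.325,1.000)
cell (9,1): code 0011 → (9.325,1.000)–(9.438,2.000)
cell (9,2): code 0001 → (9.438,2.000)–(9.000,2.535)
total: 14 segments, chained into 2 closed loop(s), length Σ = 8.255881

segments=14 loops=2 length=8.256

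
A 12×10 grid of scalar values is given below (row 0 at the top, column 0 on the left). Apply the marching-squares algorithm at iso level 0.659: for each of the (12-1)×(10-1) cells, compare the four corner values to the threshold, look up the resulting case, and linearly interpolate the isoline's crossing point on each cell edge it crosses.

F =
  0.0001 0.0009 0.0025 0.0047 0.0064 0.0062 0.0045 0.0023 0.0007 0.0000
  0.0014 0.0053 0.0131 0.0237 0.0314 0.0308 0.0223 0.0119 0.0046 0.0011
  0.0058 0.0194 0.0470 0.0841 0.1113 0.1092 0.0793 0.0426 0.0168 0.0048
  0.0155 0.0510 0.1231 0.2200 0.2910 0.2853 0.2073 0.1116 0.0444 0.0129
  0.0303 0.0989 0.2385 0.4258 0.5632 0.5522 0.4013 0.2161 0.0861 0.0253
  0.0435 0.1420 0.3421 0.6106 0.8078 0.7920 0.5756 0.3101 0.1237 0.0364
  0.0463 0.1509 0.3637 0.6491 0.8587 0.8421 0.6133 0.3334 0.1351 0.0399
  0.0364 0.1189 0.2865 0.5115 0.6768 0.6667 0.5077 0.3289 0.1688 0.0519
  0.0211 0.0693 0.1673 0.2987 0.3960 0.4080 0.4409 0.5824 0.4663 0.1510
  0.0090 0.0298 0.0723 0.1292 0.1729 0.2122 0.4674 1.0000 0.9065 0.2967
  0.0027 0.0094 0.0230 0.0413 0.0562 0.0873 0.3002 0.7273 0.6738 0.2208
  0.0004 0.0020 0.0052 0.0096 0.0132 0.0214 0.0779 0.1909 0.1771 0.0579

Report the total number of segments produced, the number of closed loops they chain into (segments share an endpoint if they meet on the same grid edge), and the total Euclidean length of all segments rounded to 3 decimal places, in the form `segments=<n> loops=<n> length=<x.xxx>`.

cell (4,3): code 0100 → (4.392,4.000)–(5.000,3.245)
cell (4,4): code 1100 → (4.445,5.000)–(4.392,4.000)
cell (4,5): code 1000 → (5.000,5.615)–(4.445,5.000)
cell (5,3): code 0110 → (5.000,3.245)–(6.000,3.047)
cell (5,5): code 1001 → (6.000,5.800)–(5.000,5.615)
cell (6,3): code 0110 → (6.000,3.047)–(7.000,3.892)
cell (6,5): code 1001 → (7.000,5.048)–(6.000,5.800)
cell (7,3): code 0010 → (7.000,3.892)–(7.063,4.000)
cell (7,4): code 0011 → (7.063,4.000)–(7.030,5.000)
cell (7,5): code 0001 → (7.030,5.000)–(7.000,5.048)
cell (8,6): code 0100 → (8.183,7.000)–(9.000,6.360)
cell (8,7): code 1100 → (8.438,8.000)–(8.183,7.000)
cell (8,8): code 1000 → (9.000,8.406)–(8.438,8.000)
cell (9,6): code 0110 → (9.000,6.360)–(10.000,6.840)
cell (9,8): code 1001 → (10.000,8.033)–(9.000,8.406)
cell (10,6): code 0010 → (10.000,6.840)–(10.127,7.000)
cell (10,7): code 0011 → (10.127,7.000)–(10.030,8.000)
cell (10,8): code 0001 → (10.030,8.000)–(10.000,8.033)
total: 18 segments, chained into 2 closed loop(s), length Σ = 14.770866

segments=18 loops=2 length=14.771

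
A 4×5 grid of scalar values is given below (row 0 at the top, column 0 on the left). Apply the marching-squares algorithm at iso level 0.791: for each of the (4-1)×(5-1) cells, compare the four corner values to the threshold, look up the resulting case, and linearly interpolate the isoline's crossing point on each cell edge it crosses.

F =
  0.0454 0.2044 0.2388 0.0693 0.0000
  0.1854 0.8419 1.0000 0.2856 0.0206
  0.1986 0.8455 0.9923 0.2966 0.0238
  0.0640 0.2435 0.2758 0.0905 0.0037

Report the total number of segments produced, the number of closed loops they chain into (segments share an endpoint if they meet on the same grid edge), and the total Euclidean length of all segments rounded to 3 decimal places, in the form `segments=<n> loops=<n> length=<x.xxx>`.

cell (0,0): code 0100 → (0.920,1.000)–(1.000,0.922)
cell (0,1): code 1100 → (0.725,2.000)–(0.920,1.000)
cell (0,2): code 1000 → (1.000,2.293)–(0.725,2.000)
cell (1,0): code 0110 → (1.000,0.922)–(2.000,0.916)
cell (1,2): code 1001 → (2.000,2.289)–(1.000,2.293)
cell (2,0): code 0010 → (2.000,0.916)–(2.091,1.000)
cell (2,1): code 0011 → (2.091,1.000)–(2.281,2.000)
cell (2,2): code 0001 → (2.281,2.000)–(2.000,2.289)
total: 8 segments, chained into 1 closed loop(s), length Σ = 5.076260

segments=8 loops=1 length=5.076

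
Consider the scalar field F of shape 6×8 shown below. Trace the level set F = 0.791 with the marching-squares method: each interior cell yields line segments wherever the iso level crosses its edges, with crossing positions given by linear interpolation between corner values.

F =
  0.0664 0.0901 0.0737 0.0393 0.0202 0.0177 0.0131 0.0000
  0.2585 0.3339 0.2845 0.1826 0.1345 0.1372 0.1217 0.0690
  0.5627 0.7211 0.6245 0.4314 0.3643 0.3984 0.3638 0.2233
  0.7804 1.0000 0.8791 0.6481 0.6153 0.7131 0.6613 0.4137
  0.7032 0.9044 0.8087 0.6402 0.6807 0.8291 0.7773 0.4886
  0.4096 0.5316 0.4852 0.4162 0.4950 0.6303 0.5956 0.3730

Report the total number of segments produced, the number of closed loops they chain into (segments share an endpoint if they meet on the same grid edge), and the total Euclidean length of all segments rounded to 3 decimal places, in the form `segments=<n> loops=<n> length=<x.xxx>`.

cell (2,0): code 0100 → (2.251,1.000)–(3.000,0.048)
cell (2,1): code 1100 → (2.654,2.000)–(2.251,1.000)
cell (2,2): code 1000 → (3.000,2.381)–(2.654,2.000)
cell (3,0): code 0110 → (3.000,0.048)–(4.000,0.436)
cell (3,2): code 1001 → (4.000,2.105)–(3.000,2.381)
cell (3,4): code 0100 → (3.672,5.000)–(4.000,4.743)
cell (3,5): code 1000 → (4.000,5.736)–(3.672,5.000)
cell (4,0): code 0010 → (4.000,0.436)–(4.304,1.000)
cell (4,1): code 0011 → (4.304,1.000)–(4.055,2.000)
cell (4,2): code 0001 → (4.055,2.000)–(4.000,2.105)
cell (4,4): code 0010 → (4.000,4.743)–(4.192,5.000)
cell (4,5): code 0001 → (4.192,5.000)–(4.000,5.736)
total: 12 segments, chained into 2 closed loop(s), length Σ = 9.007166

segments=12 loops=2 length=9.007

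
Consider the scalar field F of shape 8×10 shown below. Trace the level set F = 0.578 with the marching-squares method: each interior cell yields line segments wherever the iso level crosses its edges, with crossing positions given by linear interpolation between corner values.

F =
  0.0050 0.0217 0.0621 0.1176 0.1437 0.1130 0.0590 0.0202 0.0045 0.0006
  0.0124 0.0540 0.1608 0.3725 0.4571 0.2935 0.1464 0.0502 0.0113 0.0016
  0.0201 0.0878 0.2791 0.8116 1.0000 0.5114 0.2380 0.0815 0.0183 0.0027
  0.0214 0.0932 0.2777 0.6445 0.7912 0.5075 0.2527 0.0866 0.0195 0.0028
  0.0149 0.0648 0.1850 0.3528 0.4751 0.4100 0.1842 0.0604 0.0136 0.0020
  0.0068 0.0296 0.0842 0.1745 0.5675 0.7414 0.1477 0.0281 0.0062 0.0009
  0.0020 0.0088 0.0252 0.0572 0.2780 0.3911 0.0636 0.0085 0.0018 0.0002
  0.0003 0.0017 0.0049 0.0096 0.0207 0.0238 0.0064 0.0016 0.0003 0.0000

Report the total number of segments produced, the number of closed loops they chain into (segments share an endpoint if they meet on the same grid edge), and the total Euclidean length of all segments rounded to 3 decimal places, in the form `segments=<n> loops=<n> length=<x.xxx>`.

cell (1,2): code 0100 → (1.468,3.000)–(2.000,2.561)
cell (1,3): code 1100 → (1.223,4.000)–(1.468,3.000)
cell (1,4): code 1000 → (2.000,4.864)–(1.223,4.000)
cell (2,2): code 0110 → (2.000,2.561)–(3.000,2.819)
cell (2,4): code 1001 → (3.000,4.751)–(2.000,4.864)
cell (3,2): code 0010 → (3.000,2.819)–(3.228,3.000)
cell (3,3): code 0011 → (3.228,3.000)–(3.674,4.000)
cell (3,4): code 0001 → (3.674,4.000)–(3.000,4.751)
cell (4,4): code 0100 → (4.507,5.000)–(5.000,4.060)
cell (4,5): code 1000 → (5.000,5.275)–(4.507,5.000)
cell (5,4): code 0010 → (5.000,4.060)–(5.466,5.000)
cell (5,5): code 0001 → (5.466,5.000)–(5.000,5.275)
total: 12 segments, chained into 2 closed loop(s), length Σ = 10.532668

segments=12 loops=2 length=10.533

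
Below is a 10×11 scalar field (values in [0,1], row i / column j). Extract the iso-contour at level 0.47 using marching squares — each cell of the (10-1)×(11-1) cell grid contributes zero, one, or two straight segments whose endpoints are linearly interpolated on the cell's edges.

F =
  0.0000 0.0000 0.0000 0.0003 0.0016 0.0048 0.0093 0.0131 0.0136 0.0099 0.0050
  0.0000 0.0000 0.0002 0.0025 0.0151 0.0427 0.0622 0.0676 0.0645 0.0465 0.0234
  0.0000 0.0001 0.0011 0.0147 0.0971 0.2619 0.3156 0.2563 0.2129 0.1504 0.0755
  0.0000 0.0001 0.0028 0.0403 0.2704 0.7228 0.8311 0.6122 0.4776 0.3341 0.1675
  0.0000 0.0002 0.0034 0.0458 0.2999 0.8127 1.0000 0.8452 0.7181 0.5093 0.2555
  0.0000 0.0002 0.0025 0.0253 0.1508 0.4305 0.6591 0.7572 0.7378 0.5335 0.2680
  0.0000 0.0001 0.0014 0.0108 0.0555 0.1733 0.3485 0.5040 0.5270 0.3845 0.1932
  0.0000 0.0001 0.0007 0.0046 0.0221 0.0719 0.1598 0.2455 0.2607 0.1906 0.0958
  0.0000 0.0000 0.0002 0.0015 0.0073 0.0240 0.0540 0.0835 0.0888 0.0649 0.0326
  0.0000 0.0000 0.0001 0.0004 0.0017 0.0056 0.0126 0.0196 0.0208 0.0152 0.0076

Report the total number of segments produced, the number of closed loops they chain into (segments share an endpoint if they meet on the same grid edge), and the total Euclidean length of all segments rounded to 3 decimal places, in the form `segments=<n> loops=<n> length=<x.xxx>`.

cell (2,4): code 0100 → (2.452,5.000)–(3.000,4.441)
cell (2,5): code 1100 → (2.300,6.000)–(2.452,5.000)
cell (2,6): code 1100 → (2.600,7.000)–(2.300,6.000)
cell (2,7): code 1100 → (2.971,8.000)–(2.600,7.000)
cell (2,8): code 1000 → (3.000,8.053)–(2.971,8.000)
cell (3,4): code 0110 → (3.000,4.441)–(4.000,4.332)
cell (3,8): code 1101 → (3.776,9.000)–(3.000,8.053)
cell (3,9): code 1000 → (4.000,9.155)–(3.776,9.000)
cell (4,4): code 0010 → (4.000,4.332)–(4.897,5.000)
cell (4,5): code 0111 → (4.897,5.000)–(5.000,5.173)
cell (4,9): code 1001 → (5.000,9.239)–(4.000,9.155)
cell (5,5): code 0010 → (5.000,5.173)–(5.609,6.000)
cell (5,6): code 0111 → (5.609,6.000)–(6.000,6.781)
cell (5,8): code 1011 → (6.000,8.400)–(5.426,9.000)
cell (5,9): code 0001 → (5.426,9.000)–(5.000,9.239)
cell (6,6): code 0010 → (6.000,6.781)–(6.132,7.000)
cell (6,7): code 0011 → (6.132,7.000)–(6.214,8.000)
cell (6,8): code 0001 → (6.214,8.000)–(6.000,8.400)
total: 18 segments, chained into 1 closed loop(s), length Σ = 13.723536

segments=18 loops=1 length=13.724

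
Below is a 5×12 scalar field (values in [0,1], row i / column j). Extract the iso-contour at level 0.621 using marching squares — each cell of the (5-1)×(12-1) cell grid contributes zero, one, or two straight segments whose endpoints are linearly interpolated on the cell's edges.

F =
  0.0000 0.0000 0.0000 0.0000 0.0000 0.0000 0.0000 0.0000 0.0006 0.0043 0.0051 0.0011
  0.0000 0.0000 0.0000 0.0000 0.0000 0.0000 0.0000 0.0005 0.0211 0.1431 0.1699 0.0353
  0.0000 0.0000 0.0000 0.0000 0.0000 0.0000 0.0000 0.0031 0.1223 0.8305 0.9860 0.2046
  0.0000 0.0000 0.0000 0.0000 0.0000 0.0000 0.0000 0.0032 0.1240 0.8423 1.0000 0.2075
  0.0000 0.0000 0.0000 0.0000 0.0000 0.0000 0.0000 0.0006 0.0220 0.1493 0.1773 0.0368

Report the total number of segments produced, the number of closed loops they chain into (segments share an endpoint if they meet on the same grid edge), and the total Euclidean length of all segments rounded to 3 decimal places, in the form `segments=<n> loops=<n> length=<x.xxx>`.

cell (1,8): code 0100 → (1.695,9.000)–(2.000,8.704)
cell (1,9): code 1100 → (1.553,10.000)–(1.695,9.000)
cell (1,10): code 1000 → (2.000,10.467)–(1.553,10.000)
cell (2,8): code 0110 → (2.000,8.704)–(3.000,8.692)
cell (2,10): code 1001 → (3.000,10.478)–(2.000,10.467)
cell (3,8): code 0010 → (3.000,8.692)–(3.319,9.000)
cell (3,9): code 0011 → (3.319,9.000)–(3.461,10.000)
cell (3,10): code 0001 → (3.461,10.000)–(3.000,10.478)
total: 8 segments, chained into 1 closed loop(s), length Σ = 6.199362

segments=8 loops=1 length=6.199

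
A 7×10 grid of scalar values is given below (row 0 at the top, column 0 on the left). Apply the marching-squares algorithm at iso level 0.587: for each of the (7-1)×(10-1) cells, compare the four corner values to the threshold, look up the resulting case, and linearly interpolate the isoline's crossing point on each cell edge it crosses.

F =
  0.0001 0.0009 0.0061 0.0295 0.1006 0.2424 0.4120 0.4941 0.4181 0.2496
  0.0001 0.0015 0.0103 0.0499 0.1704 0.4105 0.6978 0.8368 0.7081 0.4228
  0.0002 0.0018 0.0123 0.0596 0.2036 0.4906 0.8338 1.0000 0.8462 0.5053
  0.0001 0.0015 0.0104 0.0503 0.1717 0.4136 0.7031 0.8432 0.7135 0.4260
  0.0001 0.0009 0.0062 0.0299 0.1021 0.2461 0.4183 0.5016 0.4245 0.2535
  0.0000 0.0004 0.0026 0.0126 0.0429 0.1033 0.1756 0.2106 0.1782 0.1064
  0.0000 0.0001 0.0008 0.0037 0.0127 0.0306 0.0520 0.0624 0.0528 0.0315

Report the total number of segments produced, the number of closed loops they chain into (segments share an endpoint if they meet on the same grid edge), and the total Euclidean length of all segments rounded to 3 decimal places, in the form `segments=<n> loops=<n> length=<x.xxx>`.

cell (0,5): code 0100 → (0.612,6.000)–(1.000,5.614)
cell (0,6): code 1100 → (0.271,7.000)–(0.612,6.000)
cell (0,7): code 1100 → (0.582,8.000)–(0.271,7.000)
cell (0,8): code 1000 → (1.000,8.424)–(0.582,8.000)
cell (1,5): code 0110 → (1.000,5.614)–(2.000,5.281)
cell (1,8): code 1001 → (2.000,8.760)–(1.000,8.424)
cell (2,5): code 0110 → (2.000,5.281)–(3.000,5.599)
cell (2,8): code 1001 → (3.000,8.440)–(2.000,8.760)
cell (3,5): code 0010 → (3.000,5.599)–(3.408,6.000)
cell (3,6): code 0011 → (3.408,6.000)–(3.750,7.000)
cell (3,7): code 0011 → (3.750,7.000)–(3.438,8.000)
cell (3,8): code 0001 → (3.438,8.000)–(3.000,8.440)
total: 12 segments, chained into 1 closed loop(s), length Σ = 10.751788

segments=12 loops=1 length=10.752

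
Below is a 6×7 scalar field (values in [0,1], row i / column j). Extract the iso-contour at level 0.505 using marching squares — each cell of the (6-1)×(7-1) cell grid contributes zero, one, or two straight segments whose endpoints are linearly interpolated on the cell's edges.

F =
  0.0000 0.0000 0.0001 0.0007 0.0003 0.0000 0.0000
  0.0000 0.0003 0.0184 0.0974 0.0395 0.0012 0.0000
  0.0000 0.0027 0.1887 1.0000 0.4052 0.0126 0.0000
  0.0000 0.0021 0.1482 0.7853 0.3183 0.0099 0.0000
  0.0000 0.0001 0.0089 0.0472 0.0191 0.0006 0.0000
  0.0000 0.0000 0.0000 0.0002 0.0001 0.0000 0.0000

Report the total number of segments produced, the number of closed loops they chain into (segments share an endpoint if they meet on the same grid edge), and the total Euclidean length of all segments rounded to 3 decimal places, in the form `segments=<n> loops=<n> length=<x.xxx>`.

segments=6 loops=1 length=5.149

cell (1,2): code 0100 → (1.452,3.000)–(2.000,2.390)
cell (1,3): code 1000 → (2.000,3.832)–(1.452,3.000)
cell (2,2): code 0110 → (2.000,2.390)–(3.000,2.560)
cell (2,3): code 1001 → (3.000,3.600)–(2.000,3.832)
cell (3,2): code 0010 → (3.000,2.560)–(3.380,3.000)
cell (3,3): code 0001 → (3.380,3.000)–(3.000,3.600)
total: 6 segments, chained into 1 closed loop(s), length Σ = 5.149431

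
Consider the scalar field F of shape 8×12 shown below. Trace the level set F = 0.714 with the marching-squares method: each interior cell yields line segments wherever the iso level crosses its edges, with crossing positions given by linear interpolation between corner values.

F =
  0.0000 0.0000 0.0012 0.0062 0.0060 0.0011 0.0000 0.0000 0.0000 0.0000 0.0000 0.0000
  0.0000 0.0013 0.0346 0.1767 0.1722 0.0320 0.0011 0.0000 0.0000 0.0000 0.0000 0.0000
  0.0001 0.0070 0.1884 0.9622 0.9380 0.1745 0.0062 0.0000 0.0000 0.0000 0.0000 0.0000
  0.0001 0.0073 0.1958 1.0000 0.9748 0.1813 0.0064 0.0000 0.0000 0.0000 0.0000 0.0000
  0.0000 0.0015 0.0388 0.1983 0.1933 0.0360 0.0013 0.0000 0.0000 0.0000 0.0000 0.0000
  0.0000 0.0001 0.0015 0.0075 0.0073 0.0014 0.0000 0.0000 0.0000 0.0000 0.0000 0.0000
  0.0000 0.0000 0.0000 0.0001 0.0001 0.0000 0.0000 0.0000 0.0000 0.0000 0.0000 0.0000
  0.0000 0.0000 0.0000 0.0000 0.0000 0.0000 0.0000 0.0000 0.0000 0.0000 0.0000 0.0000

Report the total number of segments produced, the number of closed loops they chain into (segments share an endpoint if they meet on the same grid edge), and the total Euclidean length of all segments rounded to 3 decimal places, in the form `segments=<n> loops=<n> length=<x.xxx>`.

cell (1,2): code 0100 → (1.684,3.000)–(2.000,2.679)
cell (1,3): code 1100 → (1.707,4.000)–(1.684,3.000)
cell (1,4): code 1000 → (2.000,4.293)–(1.707,4.000)
cell (2,2): code 0110 → (2.000,2.679)–(3.000,2.644)
cell (2,4): code 1001 → (3.000,4.329)–(2.000,4.293)
cell (3,2): code 0010 → (3.000,2.644)–(3.357,3.000)
cell (3,3): code 0011 → (3.357,3.000)–(3.334,4.000)
cell (3,4): code 0001 → (3.334,4.000)–(3.000,4.329)
total: 8 segments, chained into 1 closed loop(s), length Σ = 5.838426

segments=8 loops=1 length=5.838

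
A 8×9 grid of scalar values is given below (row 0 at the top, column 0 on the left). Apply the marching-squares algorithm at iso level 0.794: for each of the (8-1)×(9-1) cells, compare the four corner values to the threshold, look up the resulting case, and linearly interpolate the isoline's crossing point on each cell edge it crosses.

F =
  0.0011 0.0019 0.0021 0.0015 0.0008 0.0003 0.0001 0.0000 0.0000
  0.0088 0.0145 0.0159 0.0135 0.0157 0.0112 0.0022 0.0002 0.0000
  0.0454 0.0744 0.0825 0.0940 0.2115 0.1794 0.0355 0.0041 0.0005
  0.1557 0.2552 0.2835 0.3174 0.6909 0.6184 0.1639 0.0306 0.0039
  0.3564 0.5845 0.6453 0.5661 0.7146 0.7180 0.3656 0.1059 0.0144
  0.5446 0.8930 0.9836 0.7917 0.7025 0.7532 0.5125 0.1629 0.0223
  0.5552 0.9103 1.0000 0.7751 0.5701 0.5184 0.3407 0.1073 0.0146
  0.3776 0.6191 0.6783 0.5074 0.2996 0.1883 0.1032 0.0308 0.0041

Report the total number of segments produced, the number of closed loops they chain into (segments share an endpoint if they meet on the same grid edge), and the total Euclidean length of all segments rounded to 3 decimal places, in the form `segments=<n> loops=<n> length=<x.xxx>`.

cell (4,0): code 0100 → (4.679,1.000)–(5.000,0.716)
cell (4,1): code 1100 → (4.440,2.000)–(4.679,1.000)
cell (4,2): code 1000 → (5.000,2.988)–(4.440,2.000)
cell (5,0): code 0110 → (5.000,0.716)–(6.000,0.672)
cell (5,2): code 1001 → (6.000,2.916)–(5.000,2.988)
cell (6,0): code 0010 → (6.000,0.672)–(6.399,1.000)
cell (6,1): code 0011 → (6.399,1.000)–(6.640,2.000)
cell (6,2): code 0001 → (6.640,2.000)–(6.000,2.916)
total: 8 segments, chained into 1 closed loop(s), length Σ = 7.259081

segments=8 loops=1 length=7.259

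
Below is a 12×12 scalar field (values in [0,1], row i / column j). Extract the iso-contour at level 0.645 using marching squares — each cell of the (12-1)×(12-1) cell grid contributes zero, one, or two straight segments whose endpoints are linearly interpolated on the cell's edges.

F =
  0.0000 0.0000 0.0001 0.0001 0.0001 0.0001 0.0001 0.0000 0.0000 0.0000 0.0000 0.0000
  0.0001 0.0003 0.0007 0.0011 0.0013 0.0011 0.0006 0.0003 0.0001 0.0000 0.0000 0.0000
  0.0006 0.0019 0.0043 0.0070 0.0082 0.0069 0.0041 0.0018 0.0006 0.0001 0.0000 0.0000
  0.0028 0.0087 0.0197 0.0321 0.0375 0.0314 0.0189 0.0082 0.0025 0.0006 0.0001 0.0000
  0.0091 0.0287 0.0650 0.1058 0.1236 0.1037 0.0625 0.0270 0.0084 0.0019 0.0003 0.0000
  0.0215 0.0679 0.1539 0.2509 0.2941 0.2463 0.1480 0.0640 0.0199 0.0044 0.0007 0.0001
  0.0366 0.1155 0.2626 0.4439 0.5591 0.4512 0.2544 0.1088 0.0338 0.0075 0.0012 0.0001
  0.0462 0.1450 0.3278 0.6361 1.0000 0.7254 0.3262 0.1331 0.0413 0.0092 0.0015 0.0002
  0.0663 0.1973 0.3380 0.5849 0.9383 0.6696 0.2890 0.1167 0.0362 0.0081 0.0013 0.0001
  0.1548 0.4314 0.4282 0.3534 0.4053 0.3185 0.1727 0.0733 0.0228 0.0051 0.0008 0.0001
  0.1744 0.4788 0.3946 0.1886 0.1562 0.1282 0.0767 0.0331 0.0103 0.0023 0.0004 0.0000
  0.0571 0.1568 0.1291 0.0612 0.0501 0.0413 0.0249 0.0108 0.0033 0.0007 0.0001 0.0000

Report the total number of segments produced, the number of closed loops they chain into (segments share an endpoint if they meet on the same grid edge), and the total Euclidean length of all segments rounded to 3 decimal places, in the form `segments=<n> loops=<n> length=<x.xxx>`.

cell (6,3): code 0100 → (6.195,4.000)–(7.000,3.024)
cell (6,4): code 1100 → (6.707,5.000)–(6.195,4.000)
cell (6,5): code 1000 → (7.000,5.201)–(6.707,5.000)
cell (7,3): code 0110 → (7.000,3.024)–(8.000,3.170)
cell (7,5): code 1001 → (8.000,5.065)–(7.000,5.201)
cell (8,3): code 0010 → (8.000,3.170)–(8.550,4.000)
cell (8,4): code 0011 → (8.550,4.000)–(8.070,5.000)
cell (8,5): code 0001 → (8.070,5.000)–(8.000,5.065)
total: 8 segments, chained into 1 closed loop(s), length Σ = 6.964360

segments=8 loops=1 length=6.964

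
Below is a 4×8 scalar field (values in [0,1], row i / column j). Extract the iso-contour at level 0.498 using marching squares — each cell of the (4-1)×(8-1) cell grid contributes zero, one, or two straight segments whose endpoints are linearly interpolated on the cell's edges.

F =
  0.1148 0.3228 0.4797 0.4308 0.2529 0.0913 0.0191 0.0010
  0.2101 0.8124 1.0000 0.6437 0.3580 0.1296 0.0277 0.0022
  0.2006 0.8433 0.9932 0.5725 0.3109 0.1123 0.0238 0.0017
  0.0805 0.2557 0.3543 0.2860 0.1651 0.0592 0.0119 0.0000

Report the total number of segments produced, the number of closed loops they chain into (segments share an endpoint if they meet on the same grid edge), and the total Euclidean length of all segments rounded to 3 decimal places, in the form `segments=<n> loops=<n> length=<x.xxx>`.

segments=10 loops=1 length=9.120

cell (0,0): code 0100 → (0.358,1.000)–(1.000,0.478)
cell (0,1): code 1100 → (0.035,2.000)–(0.358,1.000)
cell (0,2): code 1100 → (0.316,3.000)–(0.035,2.000)
cell (0,3): code 1000 → (1.000,3.510)–(0.316,3.000)
cell (1,0): code 0110 → (1.000,0.478)–(2.000,0.463)
cell (1,3): code 1001 → (2.000,3.285)–(1.000,3.510)
cell (2,0): code 0010 → (2.000,0.463)–(2.588,1.000)
cell (2,1): code 0011 → (2.588,1.000)–(2.775,2.000)
cell (2,2): code 0011 → (2.775,2.000)–(2.260,3.000)
cell (2,3): code 0001 → (2.260,3.000)–(2.000,3.285)
total: 10 segments, chained into 1 closed loop(s), length Σ = 9.119678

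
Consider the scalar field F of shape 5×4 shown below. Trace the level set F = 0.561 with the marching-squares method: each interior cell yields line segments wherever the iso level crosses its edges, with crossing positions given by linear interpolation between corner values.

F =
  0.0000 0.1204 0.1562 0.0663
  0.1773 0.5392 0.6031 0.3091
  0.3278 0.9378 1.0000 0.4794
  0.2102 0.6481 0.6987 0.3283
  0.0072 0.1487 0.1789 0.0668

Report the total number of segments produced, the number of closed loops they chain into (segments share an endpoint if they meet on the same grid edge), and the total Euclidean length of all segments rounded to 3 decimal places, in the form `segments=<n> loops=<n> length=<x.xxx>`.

cell (0,1): code 0100 → (0.906,2.000)–(1.000,1.341)
cell (0,2): code 1000 → (1.000,2.143)–(0.906,2.000)
cell (1,0): code 0100 → (1.055,1.000)–(2.000,0.382)
cell (1,1): code 1110 → (1.000,1.341)–(1.055,1.000)
cell (1,2): code 1001 → (2.000,2.843)–(1.000,2.143)
cell (2,0): code 0110 → (2.000,0.382)–(3.000,0.801)
cell (2,2): code 1001 → (3.000,2.372)–(2.000,2.843)
cell (3,0): code 0010 → (3.000,0.801)–(3.174,1.000)
cell (3,1): code 0011 → (3.174,1.000)–(3.265,2.000)
cell (3,2): code 0001 → (3.265,2.000)–(3.000,2.372)
total: 10 segments, chained into 1 closed loop(s), length Σ = 7.447240

segments=10 loops=1 length=7.447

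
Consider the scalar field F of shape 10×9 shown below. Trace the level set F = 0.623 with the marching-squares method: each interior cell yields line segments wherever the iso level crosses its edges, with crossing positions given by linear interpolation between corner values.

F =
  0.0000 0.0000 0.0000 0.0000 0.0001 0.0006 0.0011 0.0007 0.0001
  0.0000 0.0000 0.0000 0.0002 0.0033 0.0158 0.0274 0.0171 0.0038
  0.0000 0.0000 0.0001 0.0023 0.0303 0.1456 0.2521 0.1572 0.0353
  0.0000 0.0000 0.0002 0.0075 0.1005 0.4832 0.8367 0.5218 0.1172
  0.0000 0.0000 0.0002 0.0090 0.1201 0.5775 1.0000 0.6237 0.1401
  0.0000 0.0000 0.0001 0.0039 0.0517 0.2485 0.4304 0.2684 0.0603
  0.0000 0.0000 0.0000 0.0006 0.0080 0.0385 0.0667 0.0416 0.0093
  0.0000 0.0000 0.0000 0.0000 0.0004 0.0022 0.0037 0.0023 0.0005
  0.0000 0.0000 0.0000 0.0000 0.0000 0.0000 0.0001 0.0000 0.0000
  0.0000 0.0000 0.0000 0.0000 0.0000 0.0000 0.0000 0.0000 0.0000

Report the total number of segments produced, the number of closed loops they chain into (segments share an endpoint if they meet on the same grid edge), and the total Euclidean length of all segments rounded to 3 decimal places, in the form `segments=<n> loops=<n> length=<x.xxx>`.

segments=8 loops=1 length=5.880

cell (2,5): code 0100 → (2.634,6.000)–(3.000,5.395)
cell (2,6): code 1000 → (3.000,6.679)–(2.634,6.000)
cell (3,5): code 0110 → (3.000,5.395)–(4.000,5.108)
cell (3,6): code 1101 → (3.993,7.000)–(3.000,6.679)
cell (3,7): code 1000 → (4.000,7.001)–(3.993,7.000)
cell (4,5): code 0010 → (4.000,5.108)–(4.662,6.000)
cell (4,6): code 0011 → (4.662,6.000)–(4.002,7.000)
cell (4,7): code 0001 → (4.002,7.000)–(4.000,7.001)
total: 8 segments, chained into 1 closed loop(s), length Σ = 5.880249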